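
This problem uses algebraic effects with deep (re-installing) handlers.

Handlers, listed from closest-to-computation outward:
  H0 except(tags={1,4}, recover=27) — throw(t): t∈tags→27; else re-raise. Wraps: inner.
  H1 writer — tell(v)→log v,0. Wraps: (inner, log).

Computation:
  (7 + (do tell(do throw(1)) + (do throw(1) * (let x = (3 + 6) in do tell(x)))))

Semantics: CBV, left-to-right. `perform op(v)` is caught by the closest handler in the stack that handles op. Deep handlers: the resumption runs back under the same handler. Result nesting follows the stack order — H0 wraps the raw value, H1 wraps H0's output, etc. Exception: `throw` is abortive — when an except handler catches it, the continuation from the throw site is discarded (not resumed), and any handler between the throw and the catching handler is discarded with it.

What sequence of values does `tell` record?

Working:
throw(1) @ H0 caught ⇒ 27
H1 returns (27, ())
= (27, ())

Answer: ()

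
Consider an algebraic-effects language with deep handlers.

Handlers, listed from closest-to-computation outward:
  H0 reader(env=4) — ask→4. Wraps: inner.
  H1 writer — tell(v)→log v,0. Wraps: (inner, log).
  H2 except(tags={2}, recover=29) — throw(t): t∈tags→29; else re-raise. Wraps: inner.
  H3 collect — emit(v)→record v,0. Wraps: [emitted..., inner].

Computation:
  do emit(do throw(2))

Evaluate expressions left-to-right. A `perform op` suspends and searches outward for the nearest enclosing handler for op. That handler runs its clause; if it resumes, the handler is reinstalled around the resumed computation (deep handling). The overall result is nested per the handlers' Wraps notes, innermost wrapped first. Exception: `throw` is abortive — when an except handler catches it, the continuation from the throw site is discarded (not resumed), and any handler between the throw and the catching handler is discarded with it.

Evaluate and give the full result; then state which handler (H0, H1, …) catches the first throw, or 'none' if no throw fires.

Answer: [29] ; first throw caught by: H2

Evaluation trace:
throw(2) @ H2 caught ⇒ 29
H3 returns [29]
= [29]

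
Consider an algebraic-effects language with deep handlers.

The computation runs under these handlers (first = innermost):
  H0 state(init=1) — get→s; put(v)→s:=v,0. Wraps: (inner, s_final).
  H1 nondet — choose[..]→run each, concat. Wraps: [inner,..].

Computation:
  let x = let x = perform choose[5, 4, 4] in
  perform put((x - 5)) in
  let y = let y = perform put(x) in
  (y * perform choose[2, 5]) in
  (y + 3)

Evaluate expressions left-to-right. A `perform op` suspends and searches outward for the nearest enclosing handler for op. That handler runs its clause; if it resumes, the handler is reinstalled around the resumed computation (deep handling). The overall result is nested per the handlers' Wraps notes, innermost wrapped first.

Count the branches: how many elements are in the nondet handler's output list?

Answer: 6

Step-by-step:
choose[5, 4, 4] @ H1
  branch[0] choose=5:
    put(0) @ H0 ⇒ s:=0
    put(0) @ H0 ⇒ s:=0
    choose[2, 5] @ H1
      branch[0] choose=2:
        H0 returns (3, 0)
        H1 returns [(3, 0)]
      branch[1] choose=5:
        H0 returns (3, 0)
        H1 returns [(3, 0)]
  branch[1] choose=4:
    put(-1) @ H0 ⇒ s:=-1
    put(0) @ H0 ⇒ s:=0
    choose[2, 5] @ H1
      branch[0] choose=2:
        H0 returns (3, 0)
        H1 returns [(3, 0)]
      branch[1] choose=5:
        H0 returns (3, 0)
        H1 returns [(3, 0)]
  branch[2] choose=4:
    put(-1) @ H0 ⇒ s:=-1
    put(0) @ H0 ⇒ s:=0
    choose[2, 5] @ H1
      branch[0] choose=2:
        H0 returns (3, 0)
        H1 returns [(3, 0)]
      branch[1] choose=5:
        H0 returns (3, 0)
        H1 returns [(3, 0)]
= [(3, 0), (3, 0), (3, 0), (3, 0), (3, 0), (3, 0)]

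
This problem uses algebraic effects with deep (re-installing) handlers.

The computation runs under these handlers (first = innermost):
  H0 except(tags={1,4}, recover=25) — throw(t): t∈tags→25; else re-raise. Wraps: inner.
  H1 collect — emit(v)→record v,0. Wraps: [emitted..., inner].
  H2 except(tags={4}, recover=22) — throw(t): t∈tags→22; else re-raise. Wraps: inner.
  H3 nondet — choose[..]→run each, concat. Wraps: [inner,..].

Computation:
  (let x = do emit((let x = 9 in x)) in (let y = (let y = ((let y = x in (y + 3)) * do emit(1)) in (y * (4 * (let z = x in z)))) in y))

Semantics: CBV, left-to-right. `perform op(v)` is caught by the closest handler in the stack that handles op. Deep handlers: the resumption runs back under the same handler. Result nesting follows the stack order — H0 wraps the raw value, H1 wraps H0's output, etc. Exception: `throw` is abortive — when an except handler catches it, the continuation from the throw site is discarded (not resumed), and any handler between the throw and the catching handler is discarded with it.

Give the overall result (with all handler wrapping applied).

Answer: [[9, 1, 0]]

Working:
emit(9) @ H1 ⇒ out+=9
emit(1) @ H1 ⇒ out+=1
H0 returns 0
H1 returns [9, 1, 0]
H2 returns [9, 1, 0]
H3 returns [[9, 1, 0]]
= [[9, 1, 0]]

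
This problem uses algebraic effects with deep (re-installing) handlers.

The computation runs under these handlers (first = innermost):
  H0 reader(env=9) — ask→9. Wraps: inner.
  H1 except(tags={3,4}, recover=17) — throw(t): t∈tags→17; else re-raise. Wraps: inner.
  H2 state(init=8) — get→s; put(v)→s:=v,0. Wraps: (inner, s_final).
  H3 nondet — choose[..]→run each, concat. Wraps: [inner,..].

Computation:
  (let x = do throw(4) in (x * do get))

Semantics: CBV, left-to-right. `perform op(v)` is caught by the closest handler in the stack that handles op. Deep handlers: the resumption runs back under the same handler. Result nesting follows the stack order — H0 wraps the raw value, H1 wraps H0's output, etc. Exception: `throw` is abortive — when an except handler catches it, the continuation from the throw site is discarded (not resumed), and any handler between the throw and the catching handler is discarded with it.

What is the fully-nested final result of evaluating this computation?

Evaluation trace:
throw(4) @ H1 caught ⇒ 17
H2 returns (17, 8)
H3 returns [(17, 8)]
= [(17, 8)]

Answer: [(17, 8)]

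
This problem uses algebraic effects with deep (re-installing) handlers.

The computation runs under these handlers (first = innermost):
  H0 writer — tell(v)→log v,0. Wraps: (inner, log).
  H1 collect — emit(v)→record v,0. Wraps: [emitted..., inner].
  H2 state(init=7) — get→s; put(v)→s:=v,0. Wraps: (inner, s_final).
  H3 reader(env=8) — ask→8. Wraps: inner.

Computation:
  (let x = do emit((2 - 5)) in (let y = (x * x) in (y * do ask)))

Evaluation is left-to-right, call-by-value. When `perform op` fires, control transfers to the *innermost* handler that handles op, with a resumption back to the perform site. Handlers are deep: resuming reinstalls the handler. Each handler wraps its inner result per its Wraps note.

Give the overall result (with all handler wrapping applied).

Working:
emit(-3) @ H1 ⇒ out+=-3
ask @ H3 ⇒ 8
H0 returns (0, ())
H1 returns [-3, (0, ())]
H2 returns ([-3, (0, ())], 7)
H3 returns ([-3, (0, ())], 7)
= ([-3, (0, ())], 7)

Answer: ([-3, (0, ())], 7)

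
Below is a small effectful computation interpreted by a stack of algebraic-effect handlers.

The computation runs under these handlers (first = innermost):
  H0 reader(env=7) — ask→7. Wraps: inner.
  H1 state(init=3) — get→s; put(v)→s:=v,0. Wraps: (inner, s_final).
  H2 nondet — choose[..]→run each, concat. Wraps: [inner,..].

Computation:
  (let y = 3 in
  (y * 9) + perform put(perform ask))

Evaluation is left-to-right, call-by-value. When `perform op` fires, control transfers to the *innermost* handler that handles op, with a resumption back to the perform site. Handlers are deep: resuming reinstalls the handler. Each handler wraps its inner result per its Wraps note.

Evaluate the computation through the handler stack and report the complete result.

Working:
ask @ H0 ⇒ 7
put(7) @ H1 ⇒ s:=7
H0 returns 27
H1 returns (27, 7)
H2 returns [(27, 7)]
= [(27, 7)]

Answer: [(27, 7)]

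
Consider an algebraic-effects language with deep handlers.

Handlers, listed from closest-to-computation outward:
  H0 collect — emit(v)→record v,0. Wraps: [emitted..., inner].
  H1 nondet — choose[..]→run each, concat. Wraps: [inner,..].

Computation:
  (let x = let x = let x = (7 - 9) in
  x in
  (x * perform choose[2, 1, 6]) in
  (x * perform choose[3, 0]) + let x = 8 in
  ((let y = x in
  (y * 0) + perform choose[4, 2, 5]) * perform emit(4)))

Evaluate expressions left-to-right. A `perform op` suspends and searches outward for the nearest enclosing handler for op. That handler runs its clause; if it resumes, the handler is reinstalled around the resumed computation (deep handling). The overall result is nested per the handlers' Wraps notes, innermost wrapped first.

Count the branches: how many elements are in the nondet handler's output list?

Answer: 18

Evaluation trace:
choose[2, 1, 6] @ H1
  branch[0] choose=2:
    choose[3, 0] @ H1
      branch[0] choose=3:
        choose[4, 2, 5] @ H1
          branch[0] choose=4:
            emit(4) @ H0 ⇒ out+=4
            H0 returns [4, -12]
            H1 returns [[4, -12]]
          branch[1] choose=2:
            emit(4) @ H0 ⇒ out+=4
            H0 returns [4, -12]
            H1 returns [[4, -12]]
          branch[2] choose=5:
            emit(4) @ H0 ⇒ out+=4
            H0 returns [4, -12]
            H1 returns [[4, -12]]
      branch[1] choose=0:
        choose[4, 2, 5] @ H1
          branch[0] choose=4:
            emit(4) @ H0 ⇒ out+=4
            H0 returns [4, 0]
            H1 returns [[4, 0]]
          branch[1] choose=2:
            emit(4) @ H0 ⇒ out+=4
            H0 returns [4, 0]
            H1 returns [[4, 0]]
          branch[2] choose=5:
            emit(4) @ H0 ⇒ out+=4
            H0 returns [4, 0]
            H1 returns [[4, 0]]
  branch[1] choose=1:
    choose[3, 0] @ H1
      branch[0] choose=3:
        choose[4, 2, 5] @ H1
          branch[0] choose=4:
            emit(4) @ H0 ⇒ out+=4
            H0 returns [4, -6]
            H1 returns [[4, -6]]
          branch[1] choose=2:
            emit(4) @ H0 ⇒ out+=4
            H0 returns [4, -6]
            H1 returns [[4, -6]]
          branch[2] choose=5:
            emit(4) @ H0 ⇒ out+=4
            H0 returns [4, -6]
            H1 returns [[4, -6]]
      branch[1] choose=0:
        choose[4, 2, 5] @ H1
          branch[0] choose=4:
            emit(4) @ H0 ⇒ out+=4
            H0 returns [4, 0]
            H1 returns [[4, 0]]
          branch[1] choose=2:
            emit(4) @ H0 ⇒ out+=4
            H0 returns [4, 0]
            H1 returns [[4, 0]]
          branch[2] choose=5:
            emit(4) @ H0 ⇒ out+=4
            H0 returns [4, 0]
            H1 returns [[4, 0]]
  branch[2] choose=6:
    choose[3, 0] @ H1
      branch[0] choose=3:
        choose[4, 2, 5] @ H1
          branch[0] choose=4:
            emit(4) @ H0 ⇒ out+=4
            H0 returns [4, -36]
            H1 returns [[4, -36]]
          branch[1] choose=2:
            emit(4) @ H0 ⇒ out+=4
            H0 returns [4, -36]
            H1 returns [[4, -36]]
          branch[2] choose=5:
            emit(4) @ H0 ⇒ out+=4
            H0 returns [4, -36]
            H1 returns [[4, -36]]
      branch[1] choose=0:
        choose[4, 2, 5] @ H1
          branch[0] choose=4:
            emit(4) @ H0 ⇒ out+=4
            H0 returns [4, 0]
            H1 returns [[4, 0]]
          branch[1] choose=2:
            emit(4) @ H0 ⇒ out+=4
            H0 returns [4, 0]
            H1 returns [[4, 0]]
          branch[2] choose=5:
            emit(4) @ H0 ⇒ out+=4
            H0 returns [4, 0]
            H1 returns [[4, 0]]
= [[4, -12], [4, -12], [4, -12], [4, 0], [4, 0], [4, 0], [4, -6], [4, -6], [4, -6], [4, 0], [4, 0], [4, 0], [4, -36], [4, -36], [4, -36], [4, 0], [4, 0], [4, 0]]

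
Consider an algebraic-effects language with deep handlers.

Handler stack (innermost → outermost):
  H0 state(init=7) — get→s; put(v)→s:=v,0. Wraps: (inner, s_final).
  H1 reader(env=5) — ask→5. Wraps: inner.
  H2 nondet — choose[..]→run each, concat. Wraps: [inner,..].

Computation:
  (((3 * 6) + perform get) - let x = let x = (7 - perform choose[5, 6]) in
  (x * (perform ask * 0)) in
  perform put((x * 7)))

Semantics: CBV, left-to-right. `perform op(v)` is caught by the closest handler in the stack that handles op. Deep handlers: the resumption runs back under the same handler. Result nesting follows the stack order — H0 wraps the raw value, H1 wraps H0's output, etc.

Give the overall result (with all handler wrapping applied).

Answer: [(25, 0), (25, 0)]

Step-by-step:
get @ H0 ⇒ 7
choose[5, 6] @ H2
  branch[0] choose=5:
    ask @ H1 ⇒ 5
    put(0) @ H0 ⇒ s:=0
    H0 returns (25, 0)
    H1 returns (25, 0)
    H2 returns [(25, 0)]
  branch[1] choose=6:
    ask @ H1 ⇒ 5
    put(0) @ H0 ⇒ s:=0
    H0 returns (25, 0)
    H1 returns (25, 0)
    H2 returns [(25, 0)]
= [(25, 0), (25, 0)]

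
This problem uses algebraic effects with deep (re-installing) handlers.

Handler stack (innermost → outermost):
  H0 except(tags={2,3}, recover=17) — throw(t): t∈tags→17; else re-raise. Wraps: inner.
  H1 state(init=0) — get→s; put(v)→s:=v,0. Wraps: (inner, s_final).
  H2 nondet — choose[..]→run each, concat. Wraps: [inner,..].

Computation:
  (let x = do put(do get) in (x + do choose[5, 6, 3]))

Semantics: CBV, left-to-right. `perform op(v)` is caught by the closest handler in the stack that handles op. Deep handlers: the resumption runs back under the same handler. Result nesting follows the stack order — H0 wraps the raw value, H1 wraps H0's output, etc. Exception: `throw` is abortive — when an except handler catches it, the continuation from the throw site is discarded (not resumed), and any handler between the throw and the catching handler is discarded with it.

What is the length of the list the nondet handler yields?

Step-by-step:
get @ H1 ⇒ 0
put(0) @ H1 ⇒ s:=0
choose[5, 6, 3] @ H2
  branch[0] choose=5:
    H0 returns 5
    H1 returns (5, 0)
    H2 returns [(5, 0)]
  branch[1] choose=6:
    H0 returns 6
    H1 returns (6, 0)
    H2 returns [(6, 0)]
  branch[2] choose=3:
    H0 returns 3
    H1 returns (3, 0)
    H2 returns [(3, 0)]
= [(5, 0), (6, 0), (3, 0)]

Answer: 3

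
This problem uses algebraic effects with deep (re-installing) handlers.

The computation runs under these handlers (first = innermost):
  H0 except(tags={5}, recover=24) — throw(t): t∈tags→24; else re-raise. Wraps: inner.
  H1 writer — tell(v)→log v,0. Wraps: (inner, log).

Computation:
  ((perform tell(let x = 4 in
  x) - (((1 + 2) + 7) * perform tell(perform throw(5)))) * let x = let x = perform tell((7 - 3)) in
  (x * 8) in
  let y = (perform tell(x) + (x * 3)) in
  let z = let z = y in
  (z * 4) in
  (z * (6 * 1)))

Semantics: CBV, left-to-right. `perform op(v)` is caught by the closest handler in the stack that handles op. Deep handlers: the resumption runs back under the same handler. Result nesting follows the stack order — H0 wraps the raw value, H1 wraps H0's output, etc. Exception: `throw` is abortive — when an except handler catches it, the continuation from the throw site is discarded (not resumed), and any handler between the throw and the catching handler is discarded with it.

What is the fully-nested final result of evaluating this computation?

Evaluation trace:
tell(4) @ H1 ⇒ log+=4
throw(5) @ H0 caught ⇒ 24
H1 returns (24, (4))
= (24, (4))

Answer: (24, (4))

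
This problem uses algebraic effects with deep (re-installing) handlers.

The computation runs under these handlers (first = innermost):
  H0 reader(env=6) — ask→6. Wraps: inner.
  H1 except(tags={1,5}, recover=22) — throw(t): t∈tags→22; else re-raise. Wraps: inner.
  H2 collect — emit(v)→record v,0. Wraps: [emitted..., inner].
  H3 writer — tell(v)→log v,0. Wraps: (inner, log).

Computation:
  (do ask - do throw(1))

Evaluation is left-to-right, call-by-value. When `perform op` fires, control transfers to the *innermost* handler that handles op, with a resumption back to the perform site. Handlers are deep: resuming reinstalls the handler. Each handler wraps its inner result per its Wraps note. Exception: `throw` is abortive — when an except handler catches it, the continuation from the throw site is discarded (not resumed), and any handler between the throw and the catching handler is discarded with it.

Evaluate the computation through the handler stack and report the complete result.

Answer: ([22], ())

Step-by-step:
ask @ H0 ⇒ 6
throw(1) @ H1 caught ⇒ 22
H2 returns [22]
H3 returns ([22], ())
= ([22], ())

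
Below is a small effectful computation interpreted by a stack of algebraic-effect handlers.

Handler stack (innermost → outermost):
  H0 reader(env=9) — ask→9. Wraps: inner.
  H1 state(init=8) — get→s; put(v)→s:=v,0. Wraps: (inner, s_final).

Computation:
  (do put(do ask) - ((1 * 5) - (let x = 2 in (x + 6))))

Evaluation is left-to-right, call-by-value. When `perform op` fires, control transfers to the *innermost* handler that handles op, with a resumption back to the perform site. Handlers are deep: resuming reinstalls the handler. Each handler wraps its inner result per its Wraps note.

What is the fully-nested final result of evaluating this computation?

Evaluation trace:
ask @ H0 ⇒ 9
put(9) @ H1 ⇒ s:=9
H0 returns 3
H1 returns (3, 9)
= (3, 9)

Answer: (3, 9)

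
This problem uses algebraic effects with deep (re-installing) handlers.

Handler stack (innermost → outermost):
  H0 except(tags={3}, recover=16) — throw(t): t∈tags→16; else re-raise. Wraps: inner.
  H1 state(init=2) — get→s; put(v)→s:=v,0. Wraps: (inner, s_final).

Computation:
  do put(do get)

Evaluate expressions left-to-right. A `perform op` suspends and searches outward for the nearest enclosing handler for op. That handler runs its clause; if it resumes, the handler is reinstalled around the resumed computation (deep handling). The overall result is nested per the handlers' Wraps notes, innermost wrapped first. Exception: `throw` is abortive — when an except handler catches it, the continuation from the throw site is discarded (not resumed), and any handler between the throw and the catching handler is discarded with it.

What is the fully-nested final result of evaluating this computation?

Working:
get @ H1 ⇒ 2
put(2) @ H1 ⇒ s:=2
H0 returns 0
H1 returns (0, 2)
= (0, 2)

Answer: (0, 2)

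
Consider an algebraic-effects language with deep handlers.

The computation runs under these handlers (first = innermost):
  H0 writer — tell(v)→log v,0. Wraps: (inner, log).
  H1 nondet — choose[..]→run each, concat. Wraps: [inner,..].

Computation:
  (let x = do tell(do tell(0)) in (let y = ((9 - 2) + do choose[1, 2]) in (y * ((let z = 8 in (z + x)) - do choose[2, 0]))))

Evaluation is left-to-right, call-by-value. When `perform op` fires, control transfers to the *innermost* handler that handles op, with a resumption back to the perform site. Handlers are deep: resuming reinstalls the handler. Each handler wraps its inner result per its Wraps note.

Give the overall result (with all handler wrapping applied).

Answer: [(48, (0, 0)), (64, (0, 0)), (54, (0, 0)), (72, (0, 0))]

Step-by-step:
tell(0) @ H0 ⇒ log+=0
tell(0) @ H0 ⇒ log+=0
choose[1, 2] @ H1
  branch[0] choose=1:
    choose[2, 0] @ H1
      branch[0] choose=2:
        H0 returns (48, (0, 0))
        H1 returns [(48, (0, 0))]
      branch[1] choose=0:
        H0 returns (64, (0, 0))
        H1 returns [(64, (0, 0))]
  branch[1] choose=2:
    choose[2, 0] @ H1
      branch[0] choose=2:
        H0 returns (54, (0, 0))
        H1 returns [(54, (0, 0))]
      branch[1] choose=0:
        H0 returns (72, (0, 0))
        H1 returns [(72, (0, 0))]
= [(48, (0, 0)), (64, (0, 0)), (54, (0, 0)), (72, (0, 0))]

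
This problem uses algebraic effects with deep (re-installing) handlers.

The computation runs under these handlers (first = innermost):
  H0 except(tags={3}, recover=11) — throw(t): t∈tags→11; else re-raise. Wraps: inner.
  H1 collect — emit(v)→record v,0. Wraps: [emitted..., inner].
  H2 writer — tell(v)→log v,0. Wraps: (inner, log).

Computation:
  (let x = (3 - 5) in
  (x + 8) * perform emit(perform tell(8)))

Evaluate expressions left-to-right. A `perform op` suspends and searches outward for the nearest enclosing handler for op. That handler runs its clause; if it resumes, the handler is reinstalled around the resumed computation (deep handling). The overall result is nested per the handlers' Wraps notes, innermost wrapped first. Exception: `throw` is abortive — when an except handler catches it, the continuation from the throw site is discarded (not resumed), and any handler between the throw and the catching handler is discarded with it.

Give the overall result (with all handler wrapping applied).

Evaluation trace:
tell(8) @ H2 ⇒ log+=8
emit(0) @ H1 ⇒ out+=0
H0 returns 0
H1 returns [0, 0]
H2 returns ([0, 0], (8))
= ([0, 0], (8))

Answer: ([0, 0], (8))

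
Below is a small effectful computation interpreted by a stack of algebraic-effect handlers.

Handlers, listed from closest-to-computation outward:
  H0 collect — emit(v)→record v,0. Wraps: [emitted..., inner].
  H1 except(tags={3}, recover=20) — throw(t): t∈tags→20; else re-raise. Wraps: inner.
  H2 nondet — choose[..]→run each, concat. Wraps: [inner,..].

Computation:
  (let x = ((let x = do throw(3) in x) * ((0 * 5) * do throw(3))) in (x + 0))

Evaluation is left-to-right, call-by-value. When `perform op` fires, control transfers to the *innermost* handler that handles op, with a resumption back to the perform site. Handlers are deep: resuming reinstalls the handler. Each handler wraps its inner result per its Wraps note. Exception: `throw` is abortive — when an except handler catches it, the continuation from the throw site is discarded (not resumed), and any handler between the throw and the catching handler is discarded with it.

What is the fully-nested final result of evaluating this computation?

Working:
throw(3) @ H1 caught ⇒ 20
H2 returns [20]
= [20]

Answer: [20]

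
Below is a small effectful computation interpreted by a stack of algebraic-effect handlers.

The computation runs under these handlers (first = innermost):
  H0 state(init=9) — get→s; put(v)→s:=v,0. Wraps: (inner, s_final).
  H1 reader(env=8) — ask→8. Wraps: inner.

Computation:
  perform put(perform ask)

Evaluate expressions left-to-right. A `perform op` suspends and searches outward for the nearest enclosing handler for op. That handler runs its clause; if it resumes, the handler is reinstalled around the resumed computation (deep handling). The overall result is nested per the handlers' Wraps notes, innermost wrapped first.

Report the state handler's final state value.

Answer: 8

Working:
ask @ H1 ⇒ 8
put(8) @ H0 ⇒ s:=8
H0 returns (0, 8)
H1 returns (0, 8)
= (0, 8)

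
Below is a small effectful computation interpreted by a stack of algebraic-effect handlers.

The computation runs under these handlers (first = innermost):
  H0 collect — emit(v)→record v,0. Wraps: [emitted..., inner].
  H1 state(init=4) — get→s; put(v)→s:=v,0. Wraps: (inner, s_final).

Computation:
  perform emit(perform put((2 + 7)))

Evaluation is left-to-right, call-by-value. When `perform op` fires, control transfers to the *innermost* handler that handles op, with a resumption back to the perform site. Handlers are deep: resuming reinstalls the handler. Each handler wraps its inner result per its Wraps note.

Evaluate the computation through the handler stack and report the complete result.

Answer: ([0, 0], 9)

Evaluation trace:
put(9) @ H1 ⇒ s:=9
emit(0) @ H0 ⇒ out+=0
H0 returns [0, 0]
H1 returns ([0, 0], 9)
= ([0, 0], 9)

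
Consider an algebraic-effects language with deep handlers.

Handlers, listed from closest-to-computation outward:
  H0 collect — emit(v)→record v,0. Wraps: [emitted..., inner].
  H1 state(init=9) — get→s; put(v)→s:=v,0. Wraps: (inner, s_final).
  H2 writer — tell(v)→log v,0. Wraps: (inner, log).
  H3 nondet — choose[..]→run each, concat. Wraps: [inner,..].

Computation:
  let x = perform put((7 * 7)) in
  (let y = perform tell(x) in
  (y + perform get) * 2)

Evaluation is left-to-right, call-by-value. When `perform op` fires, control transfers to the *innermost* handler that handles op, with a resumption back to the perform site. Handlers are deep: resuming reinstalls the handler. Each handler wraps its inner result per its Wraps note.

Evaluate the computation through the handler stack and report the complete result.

Answer: [(([98], 49), (0))]

Evaluation trace:
put(49) @ H1 ⇒ s:=49
tell(0) @ H2 ⇒ log+=0
get @ H1 ⇒ 49
H0 returns [98]
H1 returns ([98], 49)
H2 returns (([98], 49), (0))
H3 returns [(([98], 49), (0))]
= [(([98], 49), (0))]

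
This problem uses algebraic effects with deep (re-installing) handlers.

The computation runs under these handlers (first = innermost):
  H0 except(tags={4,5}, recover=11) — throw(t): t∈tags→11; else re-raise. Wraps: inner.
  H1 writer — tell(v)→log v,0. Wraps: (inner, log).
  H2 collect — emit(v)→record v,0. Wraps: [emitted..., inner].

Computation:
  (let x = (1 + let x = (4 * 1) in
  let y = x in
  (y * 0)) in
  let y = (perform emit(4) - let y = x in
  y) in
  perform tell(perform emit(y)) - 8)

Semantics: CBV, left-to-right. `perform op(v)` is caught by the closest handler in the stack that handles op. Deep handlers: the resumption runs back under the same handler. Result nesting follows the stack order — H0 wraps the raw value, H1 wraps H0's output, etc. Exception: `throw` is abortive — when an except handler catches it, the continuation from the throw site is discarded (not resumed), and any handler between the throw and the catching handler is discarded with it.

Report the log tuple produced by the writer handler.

Answer: (0)

Step-by-step:
emit(4) @ H2 ⇒ out+=4
emit(-1) @ H2 ⇒ out+=-1
tell(0) @ H1 ⇒ log+=0
H0 returns -8
H1 returns (-8, (0))
H2 returns [4, -1, (-8, (0))]
= [4, -1, (-8, (0))]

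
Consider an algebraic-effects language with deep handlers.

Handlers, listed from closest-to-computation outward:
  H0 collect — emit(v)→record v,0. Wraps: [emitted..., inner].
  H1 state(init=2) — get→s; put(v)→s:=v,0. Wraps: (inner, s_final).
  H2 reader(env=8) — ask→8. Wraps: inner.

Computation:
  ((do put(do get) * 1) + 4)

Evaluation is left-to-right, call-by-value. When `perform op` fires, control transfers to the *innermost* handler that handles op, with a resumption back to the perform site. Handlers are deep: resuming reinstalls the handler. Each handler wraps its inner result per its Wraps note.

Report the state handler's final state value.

Evaluation trace:
get @ H1 ⇒ 2
put(2) @ H1 ⇒ s:=2
H0 returns [4]
H1 returns ([4], 2)
H2 returns ([4], 2)
= ([4], 2)

Answer: 2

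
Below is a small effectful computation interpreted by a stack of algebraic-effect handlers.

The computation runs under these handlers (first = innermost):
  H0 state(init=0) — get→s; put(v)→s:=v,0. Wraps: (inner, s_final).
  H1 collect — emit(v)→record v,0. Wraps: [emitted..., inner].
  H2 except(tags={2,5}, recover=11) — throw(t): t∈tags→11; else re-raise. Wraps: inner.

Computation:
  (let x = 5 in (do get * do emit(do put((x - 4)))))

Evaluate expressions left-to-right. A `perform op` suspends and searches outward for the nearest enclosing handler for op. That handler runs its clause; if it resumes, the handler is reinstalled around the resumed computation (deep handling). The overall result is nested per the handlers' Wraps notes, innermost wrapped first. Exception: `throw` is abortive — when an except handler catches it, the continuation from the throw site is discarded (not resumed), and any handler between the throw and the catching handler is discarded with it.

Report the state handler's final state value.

Answer: 1

Working:
get @ H0 ⇒ 0
put(1) @ H0 ⇒ s:=1
emit(0) @ H1 ⇒ out+=0
H0 returns (0, 1)
H1 returns [0, (0, 1)]
H2 returns [0, (0, 1)]
= [0, (0, 1)]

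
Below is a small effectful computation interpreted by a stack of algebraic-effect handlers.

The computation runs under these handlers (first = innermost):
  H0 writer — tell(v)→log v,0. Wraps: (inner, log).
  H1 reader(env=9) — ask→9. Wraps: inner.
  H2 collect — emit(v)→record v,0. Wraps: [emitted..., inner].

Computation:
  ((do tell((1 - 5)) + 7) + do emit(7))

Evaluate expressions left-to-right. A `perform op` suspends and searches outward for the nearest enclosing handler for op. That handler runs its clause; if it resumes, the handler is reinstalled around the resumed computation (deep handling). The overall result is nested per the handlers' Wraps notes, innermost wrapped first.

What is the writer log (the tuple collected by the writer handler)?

Working:
tell(-4) @ H0 ⇒ log+=-4
emit(7) @ H2 ⇒ out+=7
H0 returns (7, (-4))
H1 returns (7, (-4))
H2 returns [7, (7, (-4))]
= [7, (7, (-4))]

Answer: (-4)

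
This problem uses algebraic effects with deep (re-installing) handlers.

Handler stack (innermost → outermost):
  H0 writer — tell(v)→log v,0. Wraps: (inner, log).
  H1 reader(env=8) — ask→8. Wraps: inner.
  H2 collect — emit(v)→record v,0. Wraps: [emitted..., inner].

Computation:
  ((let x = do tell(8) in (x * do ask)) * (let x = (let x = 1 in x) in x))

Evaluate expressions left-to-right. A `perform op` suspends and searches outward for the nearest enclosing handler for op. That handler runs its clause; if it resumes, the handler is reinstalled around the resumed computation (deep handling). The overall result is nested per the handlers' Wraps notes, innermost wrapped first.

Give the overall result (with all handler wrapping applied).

Answer: [(0, (8))]

Evaluation trace:
tell(8) @ H0 ⇒ log+=8
ask @ H1 ⇒ 8
H0 returns (0, (8))
H1 returns (0, (8))
H2 returns [(0, (8))]
= [(0, (8))]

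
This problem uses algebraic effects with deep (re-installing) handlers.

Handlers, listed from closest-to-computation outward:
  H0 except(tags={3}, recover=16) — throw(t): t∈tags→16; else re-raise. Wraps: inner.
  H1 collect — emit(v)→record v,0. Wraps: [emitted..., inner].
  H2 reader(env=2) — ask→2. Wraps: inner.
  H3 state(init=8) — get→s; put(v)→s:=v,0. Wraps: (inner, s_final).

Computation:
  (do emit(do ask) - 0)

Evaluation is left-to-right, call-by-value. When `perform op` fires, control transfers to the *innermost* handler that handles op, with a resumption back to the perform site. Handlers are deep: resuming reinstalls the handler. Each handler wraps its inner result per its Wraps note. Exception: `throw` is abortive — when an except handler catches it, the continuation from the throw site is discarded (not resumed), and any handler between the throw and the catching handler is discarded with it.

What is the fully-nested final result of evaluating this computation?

Answer: ([2, 0], 8)

Step-by-step:
ask @ H2 ⇒ 2
emit(2) @ H1 ⇒ out+=2
H0 returns 0
H1 returns [2, 0]
H2 returns [2, 0]
H3 returns ([2, 0], 8)
= ([2, 0], 8)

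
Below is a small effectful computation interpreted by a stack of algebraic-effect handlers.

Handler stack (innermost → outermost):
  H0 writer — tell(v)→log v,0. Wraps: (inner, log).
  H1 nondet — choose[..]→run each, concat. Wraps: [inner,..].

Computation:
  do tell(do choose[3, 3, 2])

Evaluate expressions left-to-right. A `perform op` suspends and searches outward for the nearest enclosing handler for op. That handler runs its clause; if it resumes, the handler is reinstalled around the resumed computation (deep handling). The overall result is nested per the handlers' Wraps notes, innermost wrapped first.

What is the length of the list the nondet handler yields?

Answer: 3

Working:
choose[3, 3, 2] @ H1
  branch[0] choose=3:
    tell(3) @ H0 ⇒ log+=3
    H0 returns (0, (3))
    H1 returns [(0, (3))]
  branch[1] choose=3:
    tell(3) @ H0 ⇒ log+=3
    H0 returns (0, (3))
    H1 returns [(0, (3))]
  branch[2] choose=2:
    tell(2) @ H0 ⇒ log+=2
    H0 returns (0, (2))
    H1 returns [(0, (2))]
= [(0, (3)), (0, (3)), (0, (2))]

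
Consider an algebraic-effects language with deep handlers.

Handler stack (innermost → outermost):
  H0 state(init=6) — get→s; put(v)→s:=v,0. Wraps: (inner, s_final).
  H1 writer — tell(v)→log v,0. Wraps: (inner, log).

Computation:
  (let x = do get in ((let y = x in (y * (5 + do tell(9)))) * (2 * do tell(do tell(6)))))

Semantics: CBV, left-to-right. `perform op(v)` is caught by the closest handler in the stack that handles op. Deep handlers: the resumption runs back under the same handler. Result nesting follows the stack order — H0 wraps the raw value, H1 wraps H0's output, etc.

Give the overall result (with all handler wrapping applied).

Answer: ((0, 6), (9, 6, 0))

Evaluation trace:
get @ H0 ⇒ 6
tell(9) @ H1 ⇒ log+=9
tell(6) @ H1 ⇒ log+=6
tell(0) @ H1 ⇒ log+=0
H0 returns (0, 6)
H1 returns ((0, 6), (9, 6, 0))
= ((0, 6), (9, 6, 0))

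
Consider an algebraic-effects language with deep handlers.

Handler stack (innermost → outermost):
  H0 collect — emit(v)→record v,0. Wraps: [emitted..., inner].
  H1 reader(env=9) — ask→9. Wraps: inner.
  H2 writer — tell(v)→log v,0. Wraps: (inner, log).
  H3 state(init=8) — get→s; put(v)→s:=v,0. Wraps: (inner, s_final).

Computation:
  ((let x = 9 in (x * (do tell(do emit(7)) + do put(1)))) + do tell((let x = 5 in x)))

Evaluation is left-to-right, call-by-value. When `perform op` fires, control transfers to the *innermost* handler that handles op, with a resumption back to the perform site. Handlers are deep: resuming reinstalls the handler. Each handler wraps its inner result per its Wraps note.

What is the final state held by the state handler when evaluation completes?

Answer: 1

Step-by-step:
emit(7) @ H0 ⇒ out+=7
tell(0) @ H2 ⇒ log+=0
put(1) @ H3 ⇒ s:=1
tell(5) @ H2 ⇒ log+=5
H0 returns [7, 0]
H1 returns [7, 0]
H2 returns ([7, 0], (0, 5))
H3 returns (([7, 0], (0, 5)), 1)
= (([7, 0], (0, 5)), 1)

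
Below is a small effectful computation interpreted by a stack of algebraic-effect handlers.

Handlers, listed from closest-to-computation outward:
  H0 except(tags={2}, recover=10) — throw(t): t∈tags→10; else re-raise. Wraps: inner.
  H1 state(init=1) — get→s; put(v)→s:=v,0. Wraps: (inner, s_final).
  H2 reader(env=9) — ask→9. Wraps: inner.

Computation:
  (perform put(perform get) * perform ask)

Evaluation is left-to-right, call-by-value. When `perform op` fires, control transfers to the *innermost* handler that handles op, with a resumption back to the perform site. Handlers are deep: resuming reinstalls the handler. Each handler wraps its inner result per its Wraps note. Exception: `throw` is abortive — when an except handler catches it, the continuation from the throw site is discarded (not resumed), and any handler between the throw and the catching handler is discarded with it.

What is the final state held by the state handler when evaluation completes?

Step-by-step:
get @ H1 ⇒ 1
put(1) @ H1 ⇒ s:=1
ask @ H2 ⇒ 9
H0 returns 0
H1 returns (0, 1)
H2 returns (0, 1)
= (0, 1)

Answer: 1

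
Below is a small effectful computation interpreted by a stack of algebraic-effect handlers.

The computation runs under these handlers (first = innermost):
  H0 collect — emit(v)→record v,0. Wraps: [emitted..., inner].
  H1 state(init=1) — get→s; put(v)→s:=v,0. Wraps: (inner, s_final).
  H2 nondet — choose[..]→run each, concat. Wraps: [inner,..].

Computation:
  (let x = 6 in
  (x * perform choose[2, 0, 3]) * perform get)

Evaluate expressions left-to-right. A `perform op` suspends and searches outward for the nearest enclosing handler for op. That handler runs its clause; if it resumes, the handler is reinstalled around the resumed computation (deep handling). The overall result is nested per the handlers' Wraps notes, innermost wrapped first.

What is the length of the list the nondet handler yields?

Evaluation trace:
choose[2, 0, 3] @ H2
  branch[0] choose=2:
    get @ H1 ⇒ 1
    H0 returns [12]
    H1 returns ([12], 1)
    H2 returns [([12], 1)]
  branch[1] choose=0:
    get @ H1 ⇒ 1
    H0 returns [0]
    H1 returns ([0], 1)
    H2 returns [([0], 1)]
  branch[2] choose=3:
    get @ H1 ⇒ 1
    H0 returns [18]
    H1 returns ([18], 1)
    H2 returns [([18], 1)]
= [([12], 1), ([0], 1), ([18], 1)]

Answer: 3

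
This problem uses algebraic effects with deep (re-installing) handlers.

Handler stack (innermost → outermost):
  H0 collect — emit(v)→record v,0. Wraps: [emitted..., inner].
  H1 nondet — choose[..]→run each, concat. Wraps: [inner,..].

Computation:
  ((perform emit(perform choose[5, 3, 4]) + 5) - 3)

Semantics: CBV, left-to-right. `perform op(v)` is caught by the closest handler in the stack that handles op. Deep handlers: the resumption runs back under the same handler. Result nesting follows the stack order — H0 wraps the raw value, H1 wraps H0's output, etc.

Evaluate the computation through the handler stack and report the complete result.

Answer: [[5, 2], [3, 2], [4, 2]]

Evaluation trace:
choose[5, 3, 4] @ H1
  branch[0] choose=5:
    emit(5) @ H0 ⇒ out+=5
    H0 returns [5, 2]
    H1 returns [[5, 2]]
  branch[1] choose=3:
    emit(3) @ H0 ⇒ out+=3
    H0 returns [3, 2]
    H1 returns [[3, 2]]
  branch[2] choose=4:
    emit(4) @ H0 ⇒ out+=4
    H0 returns [4, 2]
    H1 returns [[4, 2]]
= [[5, 2], [3, 2], [4, 2]]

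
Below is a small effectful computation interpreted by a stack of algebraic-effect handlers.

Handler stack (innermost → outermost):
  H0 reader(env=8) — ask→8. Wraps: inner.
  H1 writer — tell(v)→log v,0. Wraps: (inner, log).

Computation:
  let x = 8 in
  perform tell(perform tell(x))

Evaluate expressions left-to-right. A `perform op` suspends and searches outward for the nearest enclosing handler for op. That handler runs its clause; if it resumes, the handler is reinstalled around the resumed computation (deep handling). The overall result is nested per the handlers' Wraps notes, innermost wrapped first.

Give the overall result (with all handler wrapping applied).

Answer: (0, (8, 0))

Step-by-step:
tell(8) @ H1 ⇒ log+=8
tell(0) @ H1 ⇒ log+=0
H0 returns 0
H1 returns (0, (8, 0))
= (0, (8, 0))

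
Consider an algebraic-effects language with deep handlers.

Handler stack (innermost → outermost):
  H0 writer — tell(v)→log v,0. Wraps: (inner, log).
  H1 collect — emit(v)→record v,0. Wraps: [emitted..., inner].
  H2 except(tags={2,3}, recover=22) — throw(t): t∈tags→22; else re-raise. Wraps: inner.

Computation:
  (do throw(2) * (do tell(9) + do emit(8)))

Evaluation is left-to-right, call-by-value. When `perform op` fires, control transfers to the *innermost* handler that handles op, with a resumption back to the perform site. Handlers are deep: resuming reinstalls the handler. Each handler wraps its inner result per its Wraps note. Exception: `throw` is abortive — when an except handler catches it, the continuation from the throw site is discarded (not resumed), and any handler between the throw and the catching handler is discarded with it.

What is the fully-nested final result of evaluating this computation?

Answer: 22

Step-by-step:
throw(2) @ H2 caught ⇒ 22
= 22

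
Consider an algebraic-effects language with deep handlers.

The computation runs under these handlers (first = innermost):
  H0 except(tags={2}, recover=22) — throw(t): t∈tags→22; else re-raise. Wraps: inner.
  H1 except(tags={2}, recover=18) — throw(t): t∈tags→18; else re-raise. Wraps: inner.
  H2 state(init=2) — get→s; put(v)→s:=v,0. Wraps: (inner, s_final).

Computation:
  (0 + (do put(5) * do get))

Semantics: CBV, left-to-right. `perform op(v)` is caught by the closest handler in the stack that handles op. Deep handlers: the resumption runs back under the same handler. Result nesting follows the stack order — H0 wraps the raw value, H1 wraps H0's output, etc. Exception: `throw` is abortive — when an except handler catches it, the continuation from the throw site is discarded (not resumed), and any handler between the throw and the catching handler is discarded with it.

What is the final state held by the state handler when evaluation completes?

Evaluation trace:
put(5) @ H2 ⇒ s:=5
get @ H2 ⇒ 5
H0 returns 0
H1 returns 0
H2 returns (0, 5)
= (0, 5)

Answer: 5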